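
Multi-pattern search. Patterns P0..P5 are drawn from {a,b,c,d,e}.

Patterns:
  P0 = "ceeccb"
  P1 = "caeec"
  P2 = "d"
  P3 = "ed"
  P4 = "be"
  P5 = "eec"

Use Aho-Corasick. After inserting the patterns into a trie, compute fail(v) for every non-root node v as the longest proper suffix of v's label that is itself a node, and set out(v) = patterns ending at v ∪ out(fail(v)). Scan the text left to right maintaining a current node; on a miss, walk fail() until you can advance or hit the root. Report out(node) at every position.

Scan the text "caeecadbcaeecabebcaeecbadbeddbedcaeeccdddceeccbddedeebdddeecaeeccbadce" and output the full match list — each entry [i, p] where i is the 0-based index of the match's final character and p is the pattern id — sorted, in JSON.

Construct AC machine:
Trie nodes:
  n0 'ε': b→14 c→1 d→11 e→12
  n1 'c': a→7 e→2
  n2 'ce': e→3
  n3 'cee': c→4
  n4 'ceec': c→5
  n5 'ceecc': b→6
  n6 'ceeccb': ·  [P0 ends]
  n7 'ca': e→8
  n8 'cae': e→9
  n9 'caee': c→10
  n10 'caeec': ·  [P1 ends]
  n11 'd': ·  [P2 ends]
  n12 'e': d→13 e→16
  n13 'ed': ·  [P3 ends]
  n14 'b': e→15
  n15 'be': ·  [P4 ends]
  n16 'ee': c→17
  n17 'eec': ·  [P5 ends]

BFS fail/out derivation:
  n1('c'): parent n0 fail=0; on 'c' 0 → fail=0;  out ∅∪∅=∅
  n11('d'): parent n0 fail=0; on 'd' 0 → fail=0;  out {2}∪∅={2}
  n12('e'): parent n0 fail=0; on 'e' 0 → fail=0;  out ∅∪∅=∅
  n14('b'): parent n0 fail=0; on 'b' 0 → fail=0;  out ∅∪∅=∅
  n2('ce'): parent n1 fail=0; on 'e' 0 → fail=12;  out ∅∪∅=∅
  n7('ca'): parent n1 fail=0; on 'a' 0 → fail=0;  out ∅∪∅=∅
  n13('ed'): parent n12 fail=0; on 'd' 0 → fail=11;  out {3}∪{2}={2,3}
  n15('be'): parent n14 fail=0; on 'e' 0 → fail=12;  out {4}∪∅={4}
  n16('ee'): parent n12 fail=0; on 'e' 0 → fail=12;  out ∅∪∅=∅
  n3('cee'): parent n2 fail=12; on 'e' 12 → fail=16;  out ∅∪∅=∅
  n8('cae'): parent n7 fail=0; on 'e' 0 → fail=12;  out ∅∪∅=∅
  n17('eec'): parent n16 fail=12; on 'c' 12→0 → fail=1;  out {5}∪∅={5}
  n4('ceec'): parent n3 fail=16; on 'c' 16 → fail=17;  out ∅∪{5}={5}
  n9('caee'): parent n8 fail=12; on 'e' 12 → fail=16;  out ∅∪∅=∅
  n5('ceecc'): parent n4 fail=17; on 'c' 17→1→0 → fail=1;  out ∅∪∅=∅
  n10('caeec'): parent n9 fail=16; on 'c' 16 → fail=17;  out {1}∪{5}={1,5}
  n6('ceeccb'): parent n5 fail=1; on 'b' 1→0 → fail=14;  out {0}∪∅={0}

Text stream:
i=0 'c': node 0→1
i=1 'a': node 1→7
i=2 'e': node 7→8
i=3 'e': node 8→9
i=4 'c': node 9→10  → match P1@[0:4],P5@[2:4]
i=5 'a': node 10→7 (fail-walked)
i=6 'd': node 7→11 (fail-walked)  → match P2@[6:6]
i=7 'b': node 11→14 (fail-walked)
i=8 'c': node 14→1 (fail-walked)
i=9 'a': node 1→7
i=10 'e': node 7→8
i=11 'e': node 8→9
i=12 'c': node 9→10  → match P1@[8:12],P5@[10:12]
i=13 'a': node 10→7 (fail-walked)
i=14 'b': node 7→14 (fail-walked)
i=15 'e': node 14→15  → match P4@[14:15]
i=16 'b': node 15→14 (fail-walked)
i=17 'c': node 14→1 (fail-walked)
i=18 'a': node 1→7
i=19 'e': node 7→8
i=20 'e': node 8→9
i=21 'c': node 9→10  → match P1@[17:21],P5@[19:21]
i=22 'b': node 10→14 (fail-walked)
i=23 'a': node 14→0 (fail-walked)
i=24 'd': node 0→11  → match P2@[24:24]
i=25 'b': node 11→14 (fail-walked)
i=26 'e': node 14→15  → match P4@[25:26]
i=27 'd': node 15→13 (fail-walked)  → match P2@[27:27],P3@[26:27]
i=28 'd': node 13→11 (fail-walked)  → match P2@[28:28]
i=29 'b': node 11→14 (fail-walked)
i=30 'e': node 14→15  → match P4@[29:30]
i=31 'd': node 15→13 (fail-walked)  → match P2@[31:31],P3@[30:31]
i=32 'c': node 13→1 (fail-walked)
i=33 'a': node 1→7
i=34 'e': node 7→8
i=35 'e': node 8→9
i=36 'c': node 9→10  → match P1@[32:36],P5@[34:36]
i=37 'c': node 10→1 (fail-walked)
i=38 'd': node 1→11 (fail-walked)  → match P2@[38:38]
i=39 'd': node 11→11 (fail-walked)  → match P2@[39:39]
i=40 'd': node 11→11 (fail-walked)  → match P2@[40:40]
i=41 'c': node 11→1 (fail-walked)
i=42 'e': node 1→2
i=43 'e': node 2→3
i=44 'c': node 3→4  → match P5@[42:44]
i=45 'c': node 4→5
i=46 'b': node 5→6  → match P0@[41:46]
i=47 'd': node 6→11 (fail-walked)  → match P2@[47:47]
i=48 'd': node 11→11 (fail-walked)  → match P2@[48:48]
i=49 'e': node 11→12 (fail-walked)
i=50 'd': node 12→13  → match P2@[50:50],P3@[49:50]
i=51 'e': node 13→12 (fail-walked)
i=52 'e': node 12→16
i=53 'b': node 16→14 (fail-walked)
i=54 'd': node 14→11 (fail-walked)  → match P2@[54:54]
i=55 'd': node 11→11 (fail-walked)  → match P2@[55:55]
i=56 'd': node 11→11 (fail-walked)  → match P2@[56:56]
i=57 'e': node 11→12 (fail-walked)
i=58 'e': node 12→16
i=59 'c': node 16→17  → match P5@[57:59]
i=60 'a': node 17→7 (fail-walked)
i=61 'e': node 7→8
i=62 'e': node 8→9
i=63 'c': node 9→10  → match P1@[59:63],P5@[61:63]
i=64 'c': node 10→1 (fail-walked)
i=65 'b': node 1→14 (fail-walked)
i=66 'a': node 14→0 (fail-walked)
i=67 'd': node 0→11  → match P2@[67:67]
i=68 'c': node 11→1 (fail-walked)
i=69 'e': node 1→2

All matches (sorted): [[4,1],[4,5],[6,2],[12,1],[12,5],[15,4],[21,1],[21,5],[24,2],[26,4],[27,2],[27,3],[28,2],[30,4],[31,2],[31,3],[36,1],[36,5],[38,2],[39,2],[40,2],[44,5],[46,0],[47,2],[48,2],[50,2],[50,3],[54,2],[55,2],[56,2],[59,5],[63,1],[63,5],[67,2]]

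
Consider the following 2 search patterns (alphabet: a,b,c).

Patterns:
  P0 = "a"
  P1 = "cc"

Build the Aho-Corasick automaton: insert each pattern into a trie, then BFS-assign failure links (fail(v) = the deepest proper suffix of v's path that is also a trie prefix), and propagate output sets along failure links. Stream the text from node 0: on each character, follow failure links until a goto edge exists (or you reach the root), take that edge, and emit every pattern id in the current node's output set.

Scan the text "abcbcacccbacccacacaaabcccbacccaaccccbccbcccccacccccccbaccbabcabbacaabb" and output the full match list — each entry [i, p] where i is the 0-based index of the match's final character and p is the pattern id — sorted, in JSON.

Construct AC machine:
Trie (insert patterns):
  n0 'ε': a→1 c→2
  n1 'a': ·  ←P0
  n2 'c': c→3
  n3 'cc': ·  ←P1

BFS fail/out derivation:
  fail(1) 'a': from fail(0)=0 chase 'a': 0 ⇒ 0;  out={0}∪out(0)={0}
  fail(2) 'c': from fail(0)=0 chase 'c': 0 ⇒ 0;  out=∅∪out(0)=∅
  fail(3) 'cc': from fail(2)=0 chase 'c': 0 ⇒ 2;  out={1}∪out(2)={1}

Scan:
[0] read 'a'  n0⇒n1  emit P0@[0:0]
[1] read 'b'  n1⇒n0 (fail-walked)
[2] read 'c'  n0⇒n2
[3] read 'b'  n2⇒n0 (fail-walked)
[4] read 'c'  n0⇒n2
[5] read 'a'  n2⇒n1 (fail-walked)  emit P0@[5:5]
[6] read 'c'  n1⇒n2 (fail-walked)
[7] read 'c'  n2⇒n3  emit P1@[6:7]
[8] read 'c'  n3⇒n3 (fail-walked)  emit P1@[7:8]
[9] read 'b'  n3⇒n0 (fail-walked)
[10] read 'a'  n0⇒n1  emit P0@[10:10]
[11] read 'c'  n1⇒n2 (fail-walked)
[12] read 'c'  n2⇒n3  emit P1@[11:12]
[13] read 'c'  n3⇒n3 (fail-walked)  emit P1@[12:13]
[14] read 'a'  n3⇒n1 (fail-walked)  emit P0@[14:14]
[15] read 'c'  n1⇒n2 (fail-walked)
[16] read 'a'  n2⇒n1 (fail-walked)  emit P0@[16:16]
[17] read 'c'  n1⇒n2 (fail-walked)
[18] read 'a'  n2⇒n1 (fail-walked)  emit P0@[18:18]
[19] read 'a'  n1⇒n1 (fail-walked)  emit P0@[19:19]
[20] read 'a'  n1⇒n1 (fail-walked)  emit P0@[20:20]
[21] read 'b'  n1⇒n0 (fail-walked)
[22] read 'c'  n0⇒n2
[23] read 'c'  n2⇒n3  emit P1@[22:23]
[24] read 'c'  n3⇒n3 (fail-walked)  emit P1@[23:24]
[25] read 'b'  n3⇒n0 (fail-walked)
[26] read 'a'  n0⇒n1  emit P0@[26:26]
[27] read 'c'  n1⇒n2 (fail-walked)
[28] read 'c'  n2⇒n3  emit P1@[27:28]
[29] read 'c'  n3⇒n3 (fail-walked)  emit P1@[28:29]
[30] read 'a'  n3⇒n1 (fail-walked)  emit P0@[30:30]
[31] read 'a'  n1⇒n1 (fail-walked)  emit P0@[31:31]
[32] read 'c'  n1⇒n2 (fail-walked)
[33] read 'c'  n2⇒n3  emit P1@[32:33]
[34] read 'c'  n3⇒n3 (fail-walked)  emit P1@[33:34]
[35] read 'c'  n3⇒n3 (fail-walked)  emit P1@[34:35]
[36] read 'b'  n3⇒n0 (fail-walked)
[37] read 'c'  n0⇒n2
[38] read 'c'  n2⇒n3  emit P1@[37:38]
[39] read 'b'  n3⇒n0 (fail-walked)
[40] read 'c'  n0⇒n2
[41] read 'c'  n2⇒n3  emit P1@[40:41]
[42] read 'c'  n3⇒n3 (fail-walked)  emit P1@[41:42]
[43] read 'c'  n3⇒n3 (fail-walked)  emit P1@[42:43]
[44] read 'c'  n3⇒n3 (fail-walked)  emit P1@[43:44]
[45] read 'a'  n3⇒n1 (fail-walked)  emit P0@[45:45]
[46] read 'c'  n1⇒n2 (fail-walked)
[47] read 'c'  n2⇒n3  emit P1@[46:47]
[48] read 'c'  n3⇒n3 (fail-walked)  emit P1@[47:48]
[49] read 'c'  n3⇒n3 (fail-walked)  emit P1@[48:49]
[50] read 'c'  n3⇒n3 (fail-walked)  emit P1@[49:50]
[51] read 'c'  n3⇒n3 (fail-walked)  emit P1@[50:51]
[52] read 'c'  n3⇒n3 (fail-walked)  emit P1@[51:52]
[53] read 'b'  n3⇒n0 (fail-walked)
[54] read 'a'  n0⇒n1  emit P0@[54:54]
[55] read 'c'  n1⇒n2 (fail-walked)
[56] read 'c'  n2⇒n3  emit P1@[55:56]
[57] read 'b'  n3⇒n0 (fail-walked)
[58] read 'a'  n0⇒n1  emit P0@[58:58]
[59] read 'b'  n1⇒n0 (fail-walked)
[60] read 'c'  n0⇒n2
[61] read 'a'  n2⇒n1 (fail-walked)  emit P0@[61:61]
[62] read 'b'  n1⇒n0 (fail-walked)
[63] read 'b'  n0⇒n0
[64] read 'a'  n0⇒n1  emit P0@[64:64]
[65] read 'c'  n1⇒n2 (fail-walked)
[66] read 'a'  n2⇒n1 (fail-walked)  emit P0@[66:66]
[67] read 'a'  n1⇒n1 (fail-walked)  emit P0@[67:67]
[68] read 'b'  n1⇒n0 (fail-walked)
[69] read 'b'  n0⇒n0

Result: [[0,0],[5,0],[7,1],[8,1],[10,0],[12,1],[13,1],[14,0],[16,0],[18,0],[19,0],[20,0],[23,1],[24,1],[26,0],[28,1],[29,1],[30,0],[31,0],[33,1],[34,1],[35,1],[38,1],[41,1],[42,1],[43,1],[44,1],[45,0],[47,1],[48,1],[49,1],[50,1],[51,1],[52,1],[54,0],[56,1],[58,0],[61,0],[64,0],[66,0],[67,0]]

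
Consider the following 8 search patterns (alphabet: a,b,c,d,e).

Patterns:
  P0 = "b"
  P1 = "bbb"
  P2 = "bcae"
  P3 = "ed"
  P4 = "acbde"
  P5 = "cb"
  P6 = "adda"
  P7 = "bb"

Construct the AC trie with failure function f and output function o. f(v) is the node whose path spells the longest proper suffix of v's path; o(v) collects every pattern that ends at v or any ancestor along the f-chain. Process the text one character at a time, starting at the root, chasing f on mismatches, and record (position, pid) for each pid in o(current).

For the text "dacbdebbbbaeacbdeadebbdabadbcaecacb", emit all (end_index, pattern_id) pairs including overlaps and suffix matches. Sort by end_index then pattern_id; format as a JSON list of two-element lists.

Build:
Trie (insert patterns):
  0='ε' goto a→9 b→1 c→14 e→7
  1='b' goto b→2 c→4  [P0 ends]
  2='bb' goto b→3  [P7 ends]
  3='bbb' goto ·  [P1 ends]
  4='bc' goto a→5
  5='bca' goto e→6
  6='bcae' goto ·  [P2 ends]
  7='e' goto d→8
  8='ed' goto ·  [P3 ends]
  9='a' goto c→10 d→16
  10='ac' goto b→11
  11='acb' goto d→12
  12='acbd' goto e→13
  13='acbde' goto ·  [P4 ends]
  14='c' goto b→15
  15='cb' goto ·  [P5 ends]
  16='ad' goto d→17
  17='add' goto a→18
  18='adda' goto ·  [P6 ends]

BFS fail/out derivation:
  n1('b'): parent n0 fail=0; on 'b' 0 → fail=0;  out {0}∪∅={0}
  n7('e'): parent n0 fail=0; on 'e' 0 → fail=0;  out ∅∪∅=∅
  n9('a'): parent n0 fail=0; on 'a' 0 → fail=0;  out ∅∪∅=∅
  n14('c'): parent n0 fail=0; on 'c' 0 → fail=0;  out ∅∪∅=∅
  n2('bb'): parent n1 fail=0; on 'b' 0 → fail=1;  out {7}∪{0}={0,7}
  n4('bc'): parent n1 fail=0; on 'c' 0 → fail=14;  out ∅∪∅=∅
  n8('ed'): parent n7 fail=0; on 'd' 0 → fail=0;  out {3}∪∅={3}
  n10('ac'): parent n9 fail=0; on 'c' 0 → fail=14;  out ∅∪∅=∅
  n15('cb'): parent n14 fail=0; on 'b' 0 → fail=1;  out {5}∪{0}={0,5}
  n16('ad'): parent n9 fail=0; on 'd' 0 → fail=0;  out ∅∪∅=∅
  n3('bbb'): parent n2 fail=1; on 'b' 1 → fail=2;  out {1}∪{0,7}={0,1,7}
  n5('bca'): parent n4 fail=14; on 'a' 14→0 → fail=9;  out ∅∪∅=∅
  n11('acb'): parent n10 fail=14; on 'b' 14 → fail=15;  out ∅∪{0,5}={0,5}
  n17('add'): parent n16 fail=0; on 'd' 0 → fail=0;  out ∅∪∅=∅
  n6('bcae'): parent n5 fail=9; on 'e' 9→0 → fail=7;  out {2}∪∅={2}
  n12('acbd'): parent n11 fail=15; on 'd' 15→1→0 → fail=0;  out ∅∪∅=∅
  n18('adda'): parent n17 fail=0; on 'a' 0 → fail=9;  out {6}∪∅={6}
  n13('acbde'): parent n12 fail=0; on 'e' 0 → fail=7;  out {4}∪∅={4}

Text stream:
[0] read 'd'  n0⇒n0
[1] read 'a'  n0⇒n9
[2] read 'c'  n9⇒n10
[3] read 'b'  n10⇒n11  emit P0@[3:3],P5@[2:3]
[4] read 'd'  n11⇒n12
[5] read 'e'  n12⇒n13  emit P4@[1:5]
[6] read 'b'  n13⇒n1 (via fail)  emit P0@[6:6]
[7] read 'b'  n1⇒n2  emit P0@[7:7],P7@[6:7]
[8] read 'b'  n2⇒n3  emit P0@[8:8],P1@[6:8],P7@[7:8]
[9] read 'b'  n3⇒n3 (via fail)  emit P0@[9:9],P1@[7:9],P7@[8:9]
[10] read 'a'  n3⇒n9 (via fail)
[11] read 'e'  n9⇒n7 (via fail)
[12] read 'a'  n7⇒n9 (via fail)
[13] read 'c'  n9⇒n10
[14] read 'b'  n10⇒n11  emit P0@[14:14],P5@[13:14]
[15] read 'd'  n11⇒n12
[16] read 'e'  n12⇒n13  emit P4@[12:16]
[17] read 'a'  n13⇒n9 (via fail)
[18] read 'd'  n9⇒n16
[19] read 'e'  n16⇒n7 (via fail)
[20] read 'b'  n7⇒n1 (via fail)  emit P0@[20:20]
[21] read 'b'  n1⇒n2  emit P0@[21:21],P7@[20:21]
[22] read 'd'  n2⇒n0 (via fail)
[23] read 'a'  n0⇒n9
[24] read 'b'  n9⇒n1 (via fail)  emit P0@[24:24]
[25] read 'a'  n1⇒n9 (via fail)
[26] read 'd'  n9⇒n16
[27] read 'b'  n16⇒n1 (via fail)  emit P0@[27:27]
[28] read 'c'  n1⇒n4
[29] read 'a'  n4⇒n5
[30] read 'e'  n5⇒n6  emit P2@[27:30]
[31] read 'c'  n6⇒n14 (via fail)
[32] read 'a'  n14⇒n9 (via fail)
[33] read 'c'  n9⇒n10
[34] read 'b'  n10⇒n11  emit P0@[34:34],P5@[33:34]

Result: [[3,0],[3,5],[5,4],[6,0],[7,0],[7,7],[8,0],[8,1],[8,7],[9,0],[9,1],[9,7],[14,0],[14,5],[16,4],[20,0],[21,0],[21,7],[24,0],[27,0],[30,2],[34,0],[34,5]]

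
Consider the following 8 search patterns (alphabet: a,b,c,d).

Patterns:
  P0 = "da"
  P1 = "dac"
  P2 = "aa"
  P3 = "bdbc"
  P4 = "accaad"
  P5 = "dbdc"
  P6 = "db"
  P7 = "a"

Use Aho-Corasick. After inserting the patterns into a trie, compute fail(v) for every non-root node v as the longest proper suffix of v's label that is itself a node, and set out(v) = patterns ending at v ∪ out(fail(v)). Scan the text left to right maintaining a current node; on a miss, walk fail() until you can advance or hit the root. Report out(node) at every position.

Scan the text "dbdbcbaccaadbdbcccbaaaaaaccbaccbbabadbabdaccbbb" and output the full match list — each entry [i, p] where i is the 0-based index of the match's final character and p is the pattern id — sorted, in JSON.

Construct AC machine:
Trie nodes:
  0='ε' goto a→4 b→6 d→1
  1='d' goto a→2 b→15
  2='da' goto c→3  [P0 ends]
  3='dac' goto ·  [P1 ends]
  4='a' goto a→5 c→10  [P7 ends]
  5='aa' goto ·  [P2 ends]
  6='b' goto d→7
  7='bd' goto b→8
  8='bdb' goto c→9
  9='bdbc' goto ·  [P3 ends]
  10='ac' goto c→11
  11='acc' goto a→12
  12='acca' goto a→13
  13='accaa' goto d→14
  14='accaad' goto ·  [P4 ends]
  15='db' goto d→16  [P6 ends]
  16='dbd' goto c→17
  17='dbdc' goto ·  [P5 ends]

Failure links (BFS by depth):
  n1('d'): parent n0 fail=0; on 'd' 0 → fail=0;  out ∅∪∅=∅
  n4('a'): parent n0 fail=0; on 'a' 0 → fail=0;  out {7}∪∅={7}
  n6('b'): parent n0 fail=0; on 'b' 0 → fail=0;  out ∅∪∅=∅
  n2('da'): parent n1 fail=0; on 'a' 0 → fail=4;  out {0}∪{7}={0,7}
  n5('aa'): parent n4 fail=0; on 'a' 0 → fail=4;  out {2}∪{7}={2,7}
  n7('bd'): parent n6 fail=0; on 'd' 0 → fail=1;  out ∅∪∅=∅
  n10('ac'): parent n4 fail=0; on 'c' 0 → fail=0;  out ∅∪∅=∅
  n15('db'): parent n1 fail=0; on 'b' 0 → fail=6;  out {6}∪∅={6}
  n3('dac'): parent n2 fail=4; on 'c' 4 → fail=10;  out {1}∪∅={1}
  n8('bdb'): parent n7 fail=1; on 'b' 1 → fail=15;  out ∅∪{6}={6}
  n11('acc'): parent n10 fail=0; on 'c' 0 → fail=0;  out ∅∪∅=∅
  n16('dbd'): parent n15 fail=6; on 'd' 6 → fail=7;  out ∅∪∅=∅
  n9('bdbc'): parent n8 fail=15; on 'c' 15→6→0 → fail=0;  out {3}∪∅={3}
  n12('acca'): parent n11 fail=0; on 'a' 0 → fail=4;  out ∅∪{7}={7}
  n17('dbdc'): parent n16 fail=7; on 'c' 7→1→0 → fail=0;  out {5}∪∅={5}
  n13('accaa'): parent n12 fail=4; on 'a' 4 → fail=5;  out ∅∪{2,7}={2,7}
  n14('accaad'): parent n13 fail=5; on 'd' 5→4→0 → fail=1;  out {4}∪∅={4}

Scan:
[0] read 'd'  n0⇒n1
[1] read 'b'  n1⇒n15  ** P6@[0:1]
[2] read 'd'  n15⇒n16
[3] read 'b'  n16⇒n8 (fail-walked)  ** P6@[2:3]
[4] read 'c'  n8⇒n9  ** P3@[1:4]
[5] read 'b'  n9⇒n6 (fail-walked)
[6] read 'a'  n6⇒n4 (fail-walked)  ** P7@[6:6]
[7] read 'c'  n4⇒n10
[8] read 'c'  n10⇒n11
[9] read 'a'  n11⇒n12  ** P7@[9:9]
[10] read 'a'  n12⇒n13  ** P2@[9:10],P7@[10:10]
[11] read 'd'  n13⇒n14  ** P4@[6:11]
[12] read 'b'  n14⇒n15 (fail-walked)  ** P6@[11:12]
[13] read 'd'  n15⇒n16
[14] read 'b'  n16⇒n8 (fail-walked)  ** P6@[13:14]
[15] read 'c'  n8⇒n9  ** P3@[12:15]
[16] read 'c'  n9⇒n0 (fail-walked)
[17] read 'c'  n0⇒n0
[18] read 'b'  n0⇒n6
[19] read 'a'  n6⇒n4 (fail-walked)  ** P7@[19:19]
[20] read 'a'  n4⇒n5  ** P2@[19:20],P7@[20:20]
[21] read 'a'  n5⇒n5 (fail-walked)  ** P2@[20:21],P7@[21:21]
[22] read 'a'  n5⇒n5 (fail-walked)  ** P2@[21:22],P7@[22:22]
[23] read 'a'  n5⇒n5 (fail-walked)  ** P2@[22:23],P7@[23:23]
[24] read 'a'  n5⇒n5 (fail-walked)  ** P2@[23:24],P7@[24:24]
[25] read 'c'  n5⇒n10 (fail-walked)
[26] read 'c'  n10⇒n11
[27] read 'b'  n11⇒n6 (fail-walked)
[28] read 'a'  n6⇒n4 (fail-walked)  ** P7@[28:28]
[29] read 'c'  n4⇒n10
[30] read 'c'  n10⇒n11
[31] read 'b'  n11⇒n6 (fail-walked)
[32] read 'b'  n6⇒n6 (fail-walked)
[33] read 'a'  n6⇒n4 (fail-walked)  ** P7@[33:33]
[34] read 'b'  n4⇒n6 (fail-walked)
[35] read 'a'  n6⇒n4 (fail-walked)  ** P7@[35:35]
[36] read 'd'  n4⇒n1 (fail-walked)
[37] read 'b'  n1⇒n15  ** P6@[36:37]
[38] read 'a'  n15⇒n4 (fail-walked)  ** P7@[38:38]
[39] read 'b'  n4⇒n6 (fail-walked)
[40] read 'd'  n6⇒n7
[41] read 'a'  n7⇒n2 (fail-walked)  ** P0@[40:41],P7@[41:41]
[42] read 'c'  n2⇒n3  ** P1@[40:42]
[43] read 'c'  n3⇒n11 (fail-walked)
[44] read 'b'  n11⇒n6 (fail-walked)
[45] read 'b'  n6⇒n6 (fail-walked)
[46] read 'b'  n6⇒n6 (fail-walked)

All matches (sorted): [[1,6],[3,6],[4,3],[6,7],[9,7],[10,2],[10,7],[11,4],[12,6],[14,6],[15,3],[19,7],[20,2],[20,7],[21,2],[21,7],[22,2],[22,7],[23,2],[23,7],[24,2],[24,7],[28,7],[33,7],[35,7],[37,6],[38,7],[41,0],[41,7],[42,1]]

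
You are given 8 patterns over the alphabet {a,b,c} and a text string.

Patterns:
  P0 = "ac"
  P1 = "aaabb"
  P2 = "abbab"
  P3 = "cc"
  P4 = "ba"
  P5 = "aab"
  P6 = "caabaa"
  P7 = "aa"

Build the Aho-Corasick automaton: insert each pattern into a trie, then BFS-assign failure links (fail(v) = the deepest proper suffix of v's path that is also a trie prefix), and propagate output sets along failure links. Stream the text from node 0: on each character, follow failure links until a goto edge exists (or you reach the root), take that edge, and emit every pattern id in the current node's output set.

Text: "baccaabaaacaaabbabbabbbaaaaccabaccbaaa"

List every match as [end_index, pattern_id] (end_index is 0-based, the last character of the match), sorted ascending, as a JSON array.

Construct AC machine:
Trie nodes:
  0='ε' goto a→1 b→13 c→11
  1='a' goto a→3 b→7 c→2
  2='ac' goto ·  [P0 ends]
  3='aa' goto a→4 b→15  [P7 ends]
  4='aaa' goto b→5
  5='aaab' goto b→6
  6='aaabb' goto ·  [P1 ends]
  7='ab' goto b→8
  8='abb' goto a→9
  9='abba' goto b→10
  10='abbab' goto ·  [P2 ends]
  11='c' goto a→16 c→12
  12='cc' goto ·  [P3 ends]
  13='b' goto a→14
  14='ba' goto ·  [P4 ends]
  15='aab' goto ·  [P5 ends]
  16='ca' goto a→17
  17='caa' goto b→18
  18='caab' goto a→19
  19='caaba' goto a→20
  20='caabaa' goto ·  [P6 ends]

Failure links (BFS by depth):
  fail(1) 'a': from fail(0)=0 chase 'a': 0 ⇒ 0;  out=∅∪out(0)=∅
  fail(11) 'c': from fail(0)=0 chase 'c': 0 ⇒ 0;  out=∅∪out(0)=∅
  fail(13) 'b': from fail(0)=0 chase 'b': 0 ⇒ 0;  out=∅∪out(0)=∅
  fail(2) 'ac': from fail(1)=0 chase 'c': 0 ⇒ 11;  out={0}∪out(11)={0}
  fail(3) 'aa': from fail(1)=0 chase 'a': 0 ⇒ 1;  out={7}∪out(1)={7}
  fail(7) 'ab': from fail(1)=0 chase 'b': 0 ⇒ 13;  out=∅∪out(13)=∅
  fail(12) 'cc': from fail(11)=0 chase 'c': 0 ⇒ 11;  out={3}∪out(11)={3}
  fail(14) 'ba': from fail(13)=0 chase 'a': 0 ⇒ 1;  out={4}∪out(1)={4}
  fail(16) 'ca': from fail(11)=0 chase 'a': 0 ⇒ 1;  out=∅∪out(1)=∅
  fail(4) 'aaa': from fail(3)=1 chase 'a': 1 ⇒ 3;  out=∅∪out(3)={7}
  fail(8) 'abb': from fail(7)=13 chase 'b': 13→0 ⇒ 13;  out=∅∪out(13)=∅
  fail(15) 'aab': from fail(3)=1 chase 'b': 1 ⇒ 7;  out={5}∪out(7)={5}
  fail(17) 'caa': from fail(16)=1 chase 'a': 1 ⇒ 3;  out=∅∪out(3)={7}
  fail(5) 'aaab': from fail(4)=3 chase 'b': 3 ⇒ 15;  out=∅∪out(15)={5}
  fail(9) 'abba': from fail(8)=13 chase 'a': 13 ⇒ 14;  out=∅∪out(14)={4}
  fail(18) 'caab': from fail(17)=3 chase 'b': 3 ⇒ 15;  out=∅∪out(15)={5}
  fail(6) 'aaabb': from fail(5)=15 chase 'b': 15→7 ⇒ 8;  out={1}∪out(8)={1}
  fail(10) 'abbab': from fail(9)=14 chase 'b': 14→1 ⇒ 7;  out={2}∪out(7)={2}
  fail(19) 'caaba': from fail(18)=15 chase 'a': 15→7→13 ⇒ 14;  out=∅∪out(14)={4}
  fail(20) 'caabaa': from fail(19)=14 chase 'a': 14→1 ⇒ 3;  out={6}∪out(3)={6,7}

Run:
[0] read 'b'  n0⇒n13
[1] read 'a'  n13⇒n14  → match P4@[0:1]
[2] read 'c'  n14⇒n2 (via fail)  → match P0@[1:2]
[3] read 'c'  n2⇒n12 (via fail)  → match P3@[2:3]
[4] read 'a'  n12⇒n16 (via fail)
[5] read 'a'  n16⇒n17  → match P7@[4:5]
[6] read 'b'  n17⇒n18  → match P5@[4:6]
[7] read 'a'  n18⇒n19  → match P4@[6:7]
[8] read 'a'  n19⇒n20  → match P6@[3:8],P7@[7:8]
[9] read 'a'  n20⇒n4 (via fail)  → match P7@[8:9]
[10] read 'c'  n4⇒n2 (via fail)  → match P0@[9:10]
[11] read 'a'  n2⇒n16 (via fail)
[12] read 'a'  n16⇒n17  → match P7@[11:12]
[13] read 'a'  n17⇒n4 (via fail)  → match P7@[12:13]
[14] read 'b'  n4⇒n5  → match P5@[12:14]
[15] read 'b'  n5⇒n6  → match P1@[11:15]
[16] read 'a'  n6⇒n9 (via fail)  → match P4@[15:16]
[17] read 'b'  n9⇒n10  → match P2@[13:17]
[18] read 'b'  n10⇒n8 (via fail)
[19] read 'a'  n8⇒n9  → match P4@[18:19]
[20] read 'b'  n9⇒n10  → match P2@[16:20]
[21] read 'b'  n10⇒n8 (via fail)
[22] read 'b'  n8⇒n13 (via fail)
[23] read 'a'  n13⇒n14  → match P4@[22:23]
[24] read 'a'  n14⇒n3 (via fail)  → match P7@[23:24]
[25] read 'a'  n3⇒n4  → match P7@[24:25]
[26] read 'a'  n4⇒n4 (via fail)  → match P7@[25:26]
[27] read 'c'  n4⇒n2 (via fail)  → match P0@[26:27]
[28] read 'c'  n2⇒n12 (via fail)  → match P3@[27:28]
[29] read 'a'  n12⇒n16 (via fail)
[30] read 'b'  n16⇒n7 (via fail)
[31] read 'a'  n7⇒n14 (via fail)  → match P4@[30:31]
[32] read 'c'  n14⇒n2 (via fail)  → match P0@[31:32]
[33] read 'c'  n2⇒n12 (via fail)  → match P3@[32:33]
[34] read 'b'  n12⇒n13 (via fail)
[35] read 'a'  n13⇒n14  → match P4@[34:35]
[36] read 'a'  n14⇒n3 (via fail)  → match P7@[35:36]
[37] read 'a'  n3⇒n4  → match P7@[36:37]

Matches: [[1,4],[2,0],[3,3],[5,7],[6,5],[7,4],[8,6],[8,7],[9,7],[10,0],[12,7],[13,7],[14,5],[15,1],[16,4],[17,2],[19,4],[20,2],[23,4],[24,7],[25,7],[26,7],[27,0],[28,3],[31,4],[32,0],[33,3],[35,4],[36,7],[37,7]]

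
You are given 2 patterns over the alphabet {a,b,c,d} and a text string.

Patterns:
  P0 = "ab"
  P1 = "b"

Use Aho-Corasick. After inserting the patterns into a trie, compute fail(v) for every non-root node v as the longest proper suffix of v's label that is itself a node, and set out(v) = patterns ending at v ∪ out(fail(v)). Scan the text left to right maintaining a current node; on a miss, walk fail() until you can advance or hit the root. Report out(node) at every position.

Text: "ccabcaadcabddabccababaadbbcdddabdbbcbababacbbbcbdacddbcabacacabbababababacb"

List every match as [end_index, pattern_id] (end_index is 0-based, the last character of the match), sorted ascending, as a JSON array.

Build automaton:
Trie nodes:
  0='ε' goto a→1 b→3
  1='a' goto b→2
  2='ab' goto ·  [P0 ends]
  3='b' goto ·  [P1 ends]

BFS fail/out derivation:
  fail(1) 'a': from fail(0)=0 chase 'a': 0 ⇒ 0;  out=∅∪out(0)=∅
  fail(3) 'b': from fail(0)=0 chase 'b': 0 ⇒ 0;  out={1}∪out(0)={1}
  fail(2) 'ab': from fail(1)=0 chase 'b': 0 ⇒ 3;  out={0}∪out(3)={0,1}

Run:
[0] read 'c'  n0⇒n0
[1] read 'c'  n0⇒n0
[2] read 'a'  n0⇒n1
[3] read 'b'  n1⇒n2  ** P0@[2:3],P1@[3:3]
[4] read 'c'  n2⇒n0 (fail-walked)
[5] read 'a'  n0⇒n1
[6] read 'a'  n1⇒n1 (fail-walked)
[7] read 'd'  n1⇒n0 (fail-walked)
[8] read 'c'  n0⇒n0
[9] read 'a'  n0⇒n1
[10] read 'b'  n1⇒n2  ** P0@[9:10],P1@[10:10]
[11] read 'd'  n2⇒n0 (fail-walked)
[12] read 'd'  n0⇒n0
[13] read 'a'  n0⇒n1
[14] read 'b'  n1⇒n2  ** P0@[13:14],P1@[14:14]
[15] read 'c'  n2⇒n0 (fail-walked)
[16] read 'c'  n0⇒n0
[17] read 'a'  n0⇒n1
[18] read 'b'  n1⇒n2  ** P0@[17:18],P1@[18:18]
[19] read 'a'  n2⇒n1 (fail-walked)
[20] read 'b'  n1⇒n2  ** P0@[19:20],P1@[20:20]
[21] read 'a'  n2⇒n1 (fail-walked)
[22] read 'a'  n1⇒n1 (fail-walked)
[23] read 'd'  n1⇒n0 (fail-walked)
[24] read 'b'  n0⇒n3  ** P1@[24:24]
[25] read 'b'  n3⇒n3 (fail-walked)  ** P1@[25:25]
[26] read 'c'  n3⇒n0 (fail-walked)
[27] read 'd'  n0⇒n0
[28] read 'd'  n0⇒n0
[29] read 'd'  n0⇒n0
[30] read 'a'  n0⇒n1
[31] read 'b'  n1⇒n2  ** P0@[30:31],P1@[31:31]
[32] read 'd'  n2⇒n0 (fail-walked)
[33] read 'b'  n0⇒n3  ** P1@[33:33]
[34] read 'b'  n3⇒n3 (fail-walked)  ** P1@[34:34]
[35] read 'c'  n3⇒n0 (fail-walked)
[36] read 'b'  n0⇒n3  ** P1@[36:36]
[37] read 'a'  n3⇒n1 (fail-walked)
[38] read 'b'  n1⇒n2  ** P0@[37:38],P1@[38:38]
[39] read 'a'  n2⇒n1 (fail-walked)
[40] read 'b'  n1⇒n2  ** P0@[39:40],P1@[40:40]
[41] read 'a'  n2⇒n1 (fail-walked)
[42] read 'c'  n1⇒n0 (fail-walked)
[43] read 'b'  n0⇒n3  ** P1@[43:43]
[44] read 'b'  n3⇒n3 (fail-walked)  ** P1@[44:44]
[45] read 'b'  n3⇒n3 (fail-walked)  ** P1@[45:45]
[46] read 'c'  n3⇒n0 (fail-walked)
[47] read 'b'  n0⇒n3  ** P1@[47:47]
[48] read 'd'  n3⇒n0 (fail-walked)
[49] read 'a'  n0⇒n1
[50] read 'c'  n1⇒n0 (fail-walked)
[51] read 'd'  n0⇒n0
[52] read 'd'  n0⇒n0
[53] read 'b'  n0⇒n3  ** P1@[53:53]
[54] read 'c'  n3⇒n0 (fail-walked)
[55] read 'a'  n0⇒n1
[56] read 'b'  n1⇒n2  ** P0@[55:56],P1@[56:56]
[57] read 'a'  n2⇒n1 (fail-walked)
[58] read 'c'  n1⇒n0 (fail-walked)
[59] read 'a'  n0⇒n1
[60] read 'c'  n1⇒n0 (fail-walked)
[61] read 'a'  n0⇒n1
[62] read 'b'  n1⇒n2  ** P0@[61:62],P1@[62:62]
[63] read 'b'  n2⇒n3 (fail-walked)  ** P1@[63:63]
[64] read 'a'  n3⇒n1 (fail-walked)
[65] read 'b'  n1⇒n2  ** P0@[64:65],P1@[65:65]
[66] read 'a'  n2⇒n1 (fail-walked)
[67] read 'b'  n1⇒n2  ** P0@[66:67],P1@[67:67]
[68] read 'a'  n2⇒n1 (fail-walked)
[69] read 'b'  n1⇒n2  ** P0@[68:69],P1@[69:69]
[70] read 'a'  n2⇒n1 (fail-walked)
[71] read 'b'  n1⇒n2  ** P0@[70:71],P1@[71:71]
[72] read 'a'  n2⇒n1 (fail-walked)
[73] read 'c'  n1⇒n0 (fail-walked)
[74] read 'b'  n0⇒n3  ** P1@[74:74]

Result: [[3,0],[3,1],[10,0],[10,1],[14,0],[14,1],[18,0],[18,1],[20,0],[20,1],[24,1],[25,1],[31,0],[31,1],[33,1],[34,1],[36,1],[38,0],[38,1],[40,0],[40,1],[43,1],[44,1],[45,1],[47,1],[53,1],[56,0],[56,1],[62,0],[62,1],[63,1],[65,0],[65,1],[67,0],[67,1],[69,0],[69,1],[71,0],[71,1],[74,1]]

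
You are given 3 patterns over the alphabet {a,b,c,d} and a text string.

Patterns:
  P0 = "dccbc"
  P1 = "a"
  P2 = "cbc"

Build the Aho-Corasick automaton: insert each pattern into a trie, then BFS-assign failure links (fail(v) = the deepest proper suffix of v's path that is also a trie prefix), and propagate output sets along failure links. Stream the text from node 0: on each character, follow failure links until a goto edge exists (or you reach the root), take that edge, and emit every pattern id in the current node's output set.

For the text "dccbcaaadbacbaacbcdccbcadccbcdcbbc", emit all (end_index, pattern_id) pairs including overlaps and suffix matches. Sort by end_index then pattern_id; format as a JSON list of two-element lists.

Build:
Trie nodes:
  0='ε' goto a→6 c→7 d→1
  1='d' goto c→2
  2='dc' goto c→3
  3='dcc' goto b→4
  4='dccb' goto c→5
  5='dccbc' goto ·  ←P0
  6='a' goto ·  ←P1
  7='c' goto b→8
  8='cb' goto c→9
  9='cbc' goto ·  ←P2

BFS fail/out derivation:
  fail(1) 'd': from fail(0)=0 chase 'd': 0 ⇒ 0;  out=∅∪out(0)=∅
  fail(6) 'a': from fail(0)=0 chase 'a': 0 ⇒ 0;  out={1}∪out(0)={1}
  fail(7) 'c': from fail(0)=0 chase 'c': 0 ⇒ 0;  out=∅∪out(0)=∅
  fail(2) 'dc': from fail(1)=0 chase 'c': 0 ⇒ 7;  out=∅∪out(7)=∅
  fail(8) 'cb': from fail(7)=0 chase 'b': 0 ⇒ 0;  out=∅∪out(0)=∅
  fail(3) 'dcc': from fail(2)=7 chase 'c': 7→0 ⇒ 7;  out=∅∪out(7)=∅
  fail(9) 'cbc': from fail(8)=0 chase 'c': 0 ⇒ 7;  out={2}∪out(7)={2}
  fail(4) 'dccb': from fail(3)=7 chase 'b': 7 ⇒ 8;  out=∅∪out(8)=∅
  fail(5) 'dccbc': from fail(4)=8 chase 'c': 8 ⇒ 9;  out={0}∪out(9)={0,2}

Text stream:
pos 0 'd': at 1
pos 1 'c': at 2
pos 2 'c': at 3
pos 3 'b': at 4
pos 4 'c': at 5  emit P0@[0:4],P2@[2:4]
pos 5 'a': at 6 (via fail)  emit P1@[5:5]
pos 6 'a': at 6 (via fail)  emit P1@[6:6]
pos 7 'a': at 6 (via fail)  emit P1@[7:7]
pos 8 'd': at 1 (via fail)
pos 9 'b': at 0 (via fail)
pos 10 'a': at 6  emit P1@[10:10]
pos 11 'c': at 7 (via fail)
pos 12 'b': at 8
pos 13 'a': at 6 (via fail)  emit P1@[13:13]
pos 14 'a': at 6 (via fail)  emit P1@[14:14]
pos 15 'c': at 7 (via fail)
pos 16 'b': at 8
pos 17 'c': at 9  emit P2@[15:17]
pos 18 'd': at 1 (via fail)
pos 19 'c': at 2
pos 20 'c': at 3
pos 21 'b': at 4
pos 22 'c': at 5  emit P0@[18:22],P2@[20:22]
pos 23 'a': at 6 (via fail)  emit P1@[23:23]
pos 24 'd': at 1 (via fail)
pos 25 'c': at 2
pos 26 'c': at 3
pos 27 'b': at 4
pos 28 'c': at 5  emit P0@[24:28],P2@[26:28]
pos 29 'd': at 1 (via fail)
pos 30 'c': at 2
pos 31 'b': at 8 (via fail)
pos 32 'b': at 0 (via fail)
pos 33 'c': at 7

Matches: [[4,0],[4,2],[5,1],[6,1],[7,1],[10,1],[13,1],[14,1],[17,2],[22,0],[22,2],[23,1],[28,0],[28,2]]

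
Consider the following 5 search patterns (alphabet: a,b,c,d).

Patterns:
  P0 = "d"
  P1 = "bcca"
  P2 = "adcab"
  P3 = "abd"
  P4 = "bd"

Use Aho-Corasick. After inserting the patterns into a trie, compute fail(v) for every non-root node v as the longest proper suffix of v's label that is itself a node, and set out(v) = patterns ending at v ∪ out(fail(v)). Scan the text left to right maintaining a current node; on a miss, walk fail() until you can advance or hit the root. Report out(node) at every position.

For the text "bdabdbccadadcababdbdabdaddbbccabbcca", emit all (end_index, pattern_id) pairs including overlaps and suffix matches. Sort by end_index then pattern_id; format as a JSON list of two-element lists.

Construct AC machine:
Trie nodes:
  n0 'ε': a→6 b→2 d→1
  n1 'd': ·  ←P0
  n2 'b': c→3 d→13
  n3 'bc': c→4
  n4 'bcc': a→5
  n5 'bcca': ·  ←P1
  n6 'a': b→11 d→7
  n7 'ad': c→8
  n8 'adc': a→9
  n9 'adca': b→10
  n10 'adcab': ·  ←P2
  n11 'ab': d→12
  n12 'abd': ·  ←P3
  n13 'bd': ·  ←P4

BFS fail/out derivation:
  fail(1) 'd': from fail(0)=0 chase 'd': 0 ⇒ 0;  out={0}∪out(0)={0}
  fail(2) 'b': from fail(0)=0 chase 'b': 0 ⇒ 0;  out=∅∪out(0)=∅
  fail(6) 'a': from fail(0)=0 chase 'a': 0 ⇒ 0;  out=∅∪out(0)=∅
  fail(3) 'bc': from fail(2)=0 chase 'c': 0 ⇒ 0;  out=∅∪out(0)=∅
  fail(7) 'ad': from fail(6)=0 chase 'd': 0 ⇒ 1;  out=∅∪out(1)={0}
  fail(11) 'ab': from fail(6)=0 chase 'b': 0 ⇒ 2;  out=∅∪out(2)=∅
  fail(13) 'bd': from fail(2)=0 chase 'd': 0 ⇒ 1;  out={4}∪out(1)={0,4}
  fail(4) 'bcc': from fail(3)=0 chase 'c': 0 ⇒ 0;  out=∅∪out(0)=∅
  fail(8) 'adc': from fail(7)=1 chase 'c': 1→0 ⇒ 0;  out=∅∪out(0)=∅
  fail(12) 'abd': from fail(11)=2 chase 'd': 2 ⇒ 13;  out={3}∪out(13)={0,3,4}
  fail(5) 'bcca': from fail(4)=0 chase 'a': 0 ⇒ 6;  out={1}∪out(6)={1}
  fail(9) 'adca': from fail(8)=0 chase 'a': 0 ⇒ 6;  out=∅∪out(6)=∅
  fail(10) 'adcab': from fail(9)=6 chase 'b': 6 ⇒ 11;  out={2}∪out(11)={2}

Scan:
[0] read 'b'  n0⇒n2
[1] read 'd'  n2⇒n13  ** P0@[1:1],P4@[0:1]
[2] read 'a'  n13⇒n6 ·f
[3] read 'b'  n6⇒n11
[4] read 'd'  n11⇒n12  ** P0@[4:4],P3@[2:4],P4@[3:4]
[5] read 'b'  n12⇒n2 ·f
[6] read 'c'  n2⇒n3
[7] read 'c'  n3⇒n4
[8] read 'a'  n4⇒n5  ** P1@[5:8]
[9] read 'd'  n5⇒n7 ·f  ** P0@[9:9]
[10] read 'a'  n7⇒n6 ·f
[11] read 'd'  n6⇒n7  ** P0@[11:11]
[12] read 'c'  n7⇒n8
[13] read 'a'  n8⇒n9
[14] read 'b'  n9⇒n10  ** P2@[10:14]
[15] read 'a'  n10⇒n6 ·f
[16] read 'b'  n6⇒n11
[17] read 'd'  n11⇒n12  ** P0@[17:17],P3@[15:17],P4@[16:17]
[18] read 'b'  n12⇒n2 ·f
[19] read 'd'  n2⇒n13  ** P0@[19:19],P4@[18:19]
[20] read 'a'  n13⇒n6 ·f
[21] read 'b'  n6⇒n11
[22] read 'd'  n11⇒n12  ** P0@[22:22],P3@[20:22],P4@[21:22]
[23] read 'a'  n12⇒n6 ·f
[24] read 'd'  n6⇒n7  ** P0@[24:24]
[25] read 'd'  n7⇒n1 ·f  ** P0@[25:25]
[26] read 'b'  n1⇒n2 ·f
[27] read 'b'  n2⇒n2 ·f
[28] read 'c'  n2⇒n3
[29] read 'c'  n3⇒n4
[30] read 'a'  n4⇒n5  ** P1@[27:30]
[31] read 'b'  n5⇒n11 ·f
[32] read 'b'  n11⇒n2 ·f
[33] read 'c'  n2⇒n3
[34] read 'c'  n3⇒n4
[35] read 'a'  n4⇒n5  ** P1@[32:35]

Matches: [[1,0],[1,4],[4,0],[4,3],[4,4],[8,1],[9,0],[11,0],[14,2],[17,0],[17,3],[17,4],[19,0],[19,4],[22,0],[22,3],[22,4],[24,0],[25,0],[30,1],[35,1]]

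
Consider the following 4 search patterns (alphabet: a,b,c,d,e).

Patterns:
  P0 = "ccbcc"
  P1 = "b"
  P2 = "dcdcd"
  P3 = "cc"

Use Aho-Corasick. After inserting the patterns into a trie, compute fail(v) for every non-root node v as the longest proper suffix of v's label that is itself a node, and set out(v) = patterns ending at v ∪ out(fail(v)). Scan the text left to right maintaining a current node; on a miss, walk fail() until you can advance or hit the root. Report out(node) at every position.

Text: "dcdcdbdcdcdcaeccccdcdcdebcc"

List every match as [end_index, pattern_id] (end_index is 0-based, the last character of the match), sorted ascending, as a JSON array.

Build:
Trie (insert patterns):
  n0 'ε': b→6 c→1 d→7
  n1 'c': c→2
  n2 'cc': b→3  [P3 ends]
  n3 'ccb': c→4
  n4 'ccbc': c→5
  n5 'ccbcc': ·  [P0 ends]
  n6 'b': ·  [P1 ends]
  n7 'd': c→8
  n8 'dc': d→9
  n9 'dcd': c→10
  n10 'dcdc': d→11
  n11 'dcdcd': ·  [P2 ends]

Failure links (BFS by depth):
  fail(1) 'c': from fail(0)=0 chase 'c': 0 ⇒ 0;  out=∅∪out(0)=∅
  fail(6) 'b': from fail(0)=0 chase 'b': 0 ⇒ 0;  out={1}∪out(0)={1}
  fail(7) 'd': from fail(0)=0 chase 'd': 0 ⇒ 0;  out=∅∪out(0)=∅
  fail(2) 'cc': from fail(1)=0 chase 'c': 0 ⇒ 1;  out={3}∪out(1)={3}
  fail(8) 'dc': from fail(7)=0 chase 'c': 0 ⇒ 1;  out=∅∪out(1)=∅
  fail(3) 'ccb': from fail(2)=1 chase 'b': 1→0 ⇒ 6;  out=∅∪out(6)={1}
  fail(9) 'dcd': from fail(8)=1 chase 'd': 1→0 ⇒ 7;  out=∅∪out(7)=∅
  fail(4) 'ccbc': from fail(3)=6 chase 'c': 6→0 ⇒ 1;  out=∅∪out(1)=∅
  fail(10) 'dcdc': from fail(9)=7 chase 'c': 7 ⇒ 8;  out=∅∪out(8)=∅
  fail(5) 'ccbcc': from fail(4)=1 chase 'c': 1 ⇒ 2;  out={0}∪out(2)={0,3}
  fail(11) 'dcdcd': from fail(10)=8 chase 'd': 8 ⇒ 9;  out={2}∪out(9)={2}

Run:
i=0 'd': node 0→7
i=1 'c': node 7→8
i=2 'd': node 8→9
i=3 'c': node 9→10
i=4 'd': node 10→11  emit P2@[0:4]
i=5 'b': node 11→6 (fail-walked)  emit P1@[5:5]
i=6 'd': node 6→7 (fail-walked)
i=7 'c': node 7→8
i=8 'd': node 8→9
i=9 'c': node 9→10
i=10 'd': node 10→11  emit P2@[6:10]
i=11 'c': node 11→10 (fail-walked)
i=12 'a': node 10→0 (fail-walked)
i=13 'e': node 0→0
i=14 'c': node 0→1
i=15 'c': node 1→2  emit P3@[14:15]
i=16 'c': node 2→2 (fail-walked)  emit P3@[15:16]
i=17 'c': node 2→2 (fail-walked)  emit P3@[16:17]
i=18 'd': node 2→7 (fail-walked)
i=19 'c': node 7→8
i=20 'd': node 8→9
i=21 'c': node 9→10
i=22 'd': node 10→11  emit P2@[18:22]
i=23 'e': node 11→0 (fail-walked)
i=24 'b': node 0→6  emit P1@[24:24]
i=25 'c': node 6→1 (fail-walked)
i=26 'c': node 1→2  emit P3@[25:26]

Result: [[4,2],[5,1],[10,2],[15,3],[16,3],[17,3],[22,2],[24,1],[26,3]]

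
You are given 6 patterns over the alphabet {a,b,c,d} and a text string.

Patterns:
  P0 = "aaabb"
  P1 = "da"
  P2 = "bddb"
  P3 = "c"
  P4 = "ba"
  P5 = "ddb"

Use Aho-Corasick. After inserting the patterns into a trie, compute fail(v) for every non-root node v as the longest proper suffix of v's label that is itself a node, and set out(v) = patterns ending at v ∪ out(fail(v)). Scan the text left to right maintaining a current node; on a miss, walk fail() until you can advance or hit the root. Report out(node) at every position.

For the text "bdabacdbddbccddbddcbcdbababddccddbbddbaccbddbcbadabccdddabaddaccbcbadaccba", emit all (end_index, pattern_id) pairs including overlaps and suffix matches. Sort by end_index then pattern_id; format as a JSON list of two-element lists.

Build automaton:
Trie nodes:
  0='ε' goto a→1 b→8 c→12 d→6
  1='a' goto a→2
  2='aa' goto a→3
  3='aaa' goto b→4
  4='aaab' goto b→5
  5='aaabb' goto ·  ←P0
  6='d' goto a→7 d→14
  7='da' goto ·  ←P1
  8='b' goto a→13 d→9
  9='bd' goto d→10
  10='bdd' goto b→11
  11='bddb' goto ·  ←P2
  12='c' goto ·  ←P3
  13='ba' goto ·  ←P4
  14='dd' goto b→15
  15='ddb' goto ·  ←P5

Failure links (BFS by depth):
  n1('a'): parent n0 fail=0; on 'a' 0 → fail=0;  out ∅∪∅=∅
  n6('d'): parent n0 fail=0; on 'd' 0 → fail=0;  out ∅∪∅=∅
  n8('b'): parent n0 fail=0; on 'b' 0 → fail=0;  out ∅∪∅=∅
  n12('c'): parent n0 fail=0; on 'c' 0 → fail=0;  out {3}∪∅={3}
  n2('aa'): parent n1 fail=0; on 'a' 0 → fail=1;  out ∅∪∅=∅
  n7('da'): parent n6 fail=0; on 'a' 0 → fail=1;  out {1}∪∅={1}
  n9('bd'): parent n8 fail=0; on 'd' 0 → fail=6;  out ∅∪∅=∅
  n13('ba'): parent n8 fail=0; on 'a' 0 → fail=1;  out {4}∪∅={4}
  n14('dd'): parent n6 fail=0; on 'd' 0 → fail=6;  out ∅∪∅=∅
  n3('aaa'): parent n2 fail=1; on 'a' 1 → fail=2;  out ∅∪∅=∅
  n10('bdd'): parent n9 fail=6; on 'd' 6 → fail=14;  out ∅∪∅=∅
  n15('ddb'): parent n14 fail=6; on 'b' 6→0 → fail=8;  out {5}∪∅={5}
  n4('aaab'): parent n3 fail=2; on 'b' 2→1→0 → fail=8;  out ∅∪∅=∅
  n11('bddb'): parent n10 fail=14; on 'b' 14 → fail=15;  out {2}∪{5}={2,5}
  n5('aaabb'): parent n4 fail=8; on 'b' 8→0 → fail=8;  out {0}∪∅={0}

Text stream:
i=0 'b': node 0→8
i=1 'd': node 8→9
i=2 'a': node 9→7 (fail-walked)  ** P1@[1:2]
i=3 'b': node 7→8 (fail-walked)
i=4 'a': node 8→13  ** P4@[3:4]
i=5 'c': node 13→12 (fail-walked)  ** P3@[5:5]
i=6 'd': node 12→6 (fail-walked)
i=7 'b': node 6→8 (fail-walked)
i=8 'd': node 8→9
i=9 'd': node 9→10
i=10 'b': node 10→11  ** P2@[7:10],P5@[8:10]
i=11 'c': node 11→12 (fail-walked)  ** P3@[11:11]
i=12 'c': node 12→12 (fail-walked)  ** P3@[12:12]
i=13 'd': node 12→6 (fail-walked)
i=14 'd': node 6→14
i=15 'b': node 14→15  ** P5@[13:15]
i=16 'd': node 15→9 (fail-walked)
i=17 'd': node 9→10
i=18 'c': node 10→12 (fail-walked)  ** P3@[18:18]
i=19 'b': node 12→8 (fail-walked)
i=20 'c': node 8→12 (fail-walked)  ** P3@[20:20]
i=21 'd': node 12→6 (fail-walked)
i=22 'b': node 6→8 (fail-walked)
i=23 'a': node 8→13  ** P4@[22:23]
i=24 'b': node 13→8 (fail-walked)
i=25 'a': node 8→13  ** P4@[24:25]
i=26 'b': node 13→8 (fail-walked)
i=27 'd': node 8→9
i=28 'd': node 9→10
i=29 'c': node 10→12 (fail-walked)  ** P3@[29:29]
i=30 'c': node 12→12 (fail-walked)  ** P3@[30:30]
i=31 'd': node 12→6 (fail-walked)
i=32 'd': node 6→14
i=33 'b': node 14→15  ** P5@[31:33]
i=34 'b': node 15→8 (fail-walked)
i=35 'd': node 8→9
i=36 'd': node 9→10
i=37 'b': node 10→11  ** P2@[34:37],P5@[35:37]
i=38 'a': node 11→13 (fail-walked)  ** P4@[37:38]
i=39 'c': node 13→12 (fail-walked)  ** P3@[39:39]
i=40 'c': node 12→12 (fail-walked)  ** P3@[40:40]
i=41 'b': node 12→8 (fail-walked)
i=42 'd': node 8→9
i=43 'd': node 9→10
i=44 'b': node 10→11  ** P2@[41:44],P5@[42:44]
i=45 'c': node 11→12 (fail-walked)  ** P3@[45:45]
i=46 'b': node 12→8 (fail-walked)
i=47 'a': node 8→13  ** P4@[46:47]
i=48 'd': node 13→6 (fail-walked)
i=49 'a': node 6→7  ** P1@[48:49]
i=50 'b': node 7→8 (fail-walked)
i=51 'c': node 8→12 (fail-walked)  ** P3@[51:51]
i=52 'c': node 12→12 (fail-walked)  ** P3@[52:52]
i=53 'd': node 12→6 (fail-walked)
i=54 'd': node 6→14
i=55 'd': node 14→14 (fail-walked)
i=56 'a': node 14→7 (fail-walked)  ** P1@[55:56]
i=57 'b': node 7→8 (fail-walked)
i=58 'a': node 8→13  ** P4@[57:58]
i=59 'd': node 13→6 (fail-walked)
i=60 'd': node 6→14
i=61 'a': node 14→7 (fail-walked)  ** P1@[60:61]
i=62 'c': node 7→12 (fail-walked)  ** P3@[62:62]
i=63 'c': node 12→12 (fail-walked)  ** P3@[63:63]
i=64 'b': node 12→8 (fail-walked)
i=65 'c': node 8→12 (fail-walked)  ** P3@[65:65]
i=66 'b': node 12→8 (fail-walked)
i=67 'a': node 8→13  ** P4@[66:67]
i=68 'd': node 13→6 (fail-walked)
i=69 'a': node 6→7  ** P1@[68:69]
i=70 'c': node 7→12 (fail-walked)  ** P3@[70:70]
i=71 'c': node 12→12 (fail-walked)  ** P3@[71:71]
i=72 'b': node 12→8 (fail-walked)
i=73 'a': node 8→13  ** P4@[72:73]

Result: [[2,1],[4,4],[5,3],[10,2],[10,5],[11,3],[12,3],[15,5],[18,3],[20,3],[23,4],[25,4],[29,3],[30,3],[33,5],[37,2],[37,5],[38,4],[39,3],[40,3],[44,2],[44,5],[45,3],[47,4],[49,1],[51,3],[52,3],[56,1],[58,4],[61,1],[62,3],[63,3],[65,3],[67,4],[69,1],[70,3],[71,3],[73,4]]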